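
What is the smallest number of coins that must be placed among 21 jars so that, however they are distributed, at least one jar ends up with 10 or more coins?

190

With 189 coins one could put exactly 9 in each of the 21 jars, and no jar would reach 10.
By the pigeonhole principle, one more coin must land in a jar that already has 9, giving it 10.
So 21 × 9 + 1 = 190 coins are required.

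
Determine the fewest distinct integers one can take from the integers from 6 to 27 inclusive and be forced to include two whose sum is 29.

14

Two chosen integers sum to 29 exactly when both halves of some pair {x, 29−x} with 6 ≤ x ≤ 29−x ≤ 23 are chosen — 9 such pairs.
The remaining 4 elements (those with no distinct partner in range) can never complete a 29-sum, so the worst case takes all of them and one from each pair: 4 + 9 = 13.
By the pigeonhole principle, the 14th integer has to be the second member of some pair, so 13 + 1 = 14.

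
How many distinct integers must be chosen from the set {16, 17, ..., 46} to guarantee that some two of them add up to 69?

20

Two chosen integers sum to 69 exactly when both halves of some pair {x, 69−x} with 23 ≤ x ≤ 69−x ≤ 46 are chosen — 12 such pairs.
The remaining 7 elements (those with no distinct partner in range) can never complete a 69-sum, so the worst case takes all of them and one from each pair: 7 + 12 = 19.
Pigeonhole: the 20th integer has to be the second member of some pair, so 19 + 1 = 20.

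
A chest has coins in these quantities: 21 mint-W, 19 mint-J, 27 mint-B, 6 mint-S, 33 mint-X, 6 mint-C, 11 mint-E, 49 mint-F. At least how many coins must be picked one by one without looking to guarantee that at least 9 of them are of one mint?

An adversary could hand out at most 8 coins per mint (mint-S, mint-C run out sooner): 8 + 8 + 8 + 6 + 8 + 6 + 8 + 8 = 60 coins and still no mint has 9.
By the pigeonhole principle, one more coin lands in a mint already at 8, so 61 draws are enough and 60 are not.

61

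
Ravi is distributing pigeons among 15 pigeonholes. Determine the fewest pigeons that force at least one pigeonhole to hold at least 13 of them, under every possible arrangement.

181

With 180 pigeons one could put exactly 12 in each of the 15 pigeonholes, and no pigeonhole would reach 13.
By pigeonhole, one more pigeon must land in a pigeonhole that already has 12, giving it 13.
So 15 × 12 + 1 = 181 pigeons are required.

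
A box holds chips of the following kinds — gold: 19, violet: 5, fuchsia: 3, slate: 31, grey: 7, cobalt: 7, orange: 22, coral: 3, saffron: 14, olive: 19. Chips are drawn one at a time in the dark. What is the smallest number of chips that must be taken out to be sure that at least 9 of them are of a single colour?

An adversary could hand out at most 8 chips per colour (5 colours run out sooner): 8 + 5 + 3 + 8 + 7 + 7 + 8 + 3 + 8 + 8 = 65 chips and still no colour has 9.
By pigeonhole, one more chip lands in a colour already at 8, so 66 draws are enough and 65 are not.

66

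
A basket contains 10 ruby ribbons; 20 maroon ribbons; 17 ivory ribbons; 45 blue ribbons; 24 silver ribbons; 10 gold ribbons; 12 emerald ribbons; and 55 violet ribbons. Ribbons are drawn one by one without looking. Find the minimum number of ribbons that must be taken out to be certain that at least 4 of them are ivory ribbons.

In the worst case for collecting ivory ribbons, every non-ivory ribbon comes out first.
There are 10 + 20 + 45 + 24 + 10 + 12 + 55 = 176 non-ivory ribbons altogether.
After those, each further ribbon must be ivory, so 176 + 4 = 180 draws guarantee 4 ivory ribbons.

180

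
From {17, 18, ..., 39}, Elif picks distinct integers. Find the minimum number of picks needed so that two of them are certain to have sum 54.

14

Two chosen integers sum to 54 exactly when both halves of some pair {x, 54−x} with 17 ≤ x ≤ 54−x ≤ 37 are chosen — 10 such pairs.
The remaining 3 elements (those with no distinct partner in range) can never complete a 54-sum, so the worst case takes all of them and one from each pair: 3 + 10 = 13.
The 14th integer has to be the second member of some pair, so 13 + 1 = 14.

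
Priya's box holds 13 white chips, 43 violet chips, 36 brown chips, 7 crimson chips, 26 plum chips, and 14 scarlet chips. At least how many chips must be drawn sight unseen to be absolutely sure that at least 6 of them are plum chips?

In the worst case for collecting plum chips, every non-plum chip comes out first.
There are 13 + 43 + 36 + 7 + 14 = 113 non-plum chips altogether.
After those, each further chip must be plum, so 113 + 6 = 119 draws guarantee 6 plum chips.

119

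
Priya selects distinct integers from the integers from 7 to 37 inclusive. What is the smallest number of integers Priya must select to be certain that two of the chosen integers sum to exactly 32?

23

Two chosen integers sum to 32 exactly when both halves of some pair {x, 32−x} with 7 ≤ x ≤ 32−x ≤ 25 are chosen — 9 such pairs.
The remaining 13 elements (those with no distinct partner in range) can never complete a 32-sum, so the worst case takes all of them and one from each pair: 13 + 9 = 22.
The 23rd integer has to be the second member of some pair, so 22 + 1 = 23.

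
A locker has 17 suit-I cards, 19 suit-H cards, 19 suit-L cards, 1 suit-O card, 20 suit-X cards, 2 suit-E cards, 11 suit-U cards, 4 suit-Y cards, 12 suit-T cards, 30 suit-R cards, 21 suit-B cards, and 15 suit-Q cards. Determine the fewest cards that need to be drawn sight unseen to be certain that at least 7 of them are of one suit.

An adversary could hand out at most 6 cards per suit (suit-O, suit-E, suit-Y run out sooner): 6 + 6 + 6 + 1 + 6 + 2 + 6 + 4 + 6 + 6 + 6 + 6 = 61 cards and still no suit has 7.
Pigeonhole: one more card lands in a suit already at 6, so 62 draws are enough and 61 are not.

62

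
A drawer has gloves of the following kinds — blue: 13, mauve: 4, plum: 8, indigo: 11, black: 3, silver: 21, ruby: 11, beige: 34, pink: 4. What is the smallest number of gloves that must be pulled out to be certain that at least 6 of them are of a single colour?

42

An adversary could hand out at most 5 gloves per colour (mauve, black, pink run out sooner): 5 + 4 + 5 + 5 + 3 + 5 + 5 + 5 + 4 = 41 gloves and still no colour has 6.
Pigeonhole: one more glove lands in a colour already at 5, so 42 draws are enough and 41 are not.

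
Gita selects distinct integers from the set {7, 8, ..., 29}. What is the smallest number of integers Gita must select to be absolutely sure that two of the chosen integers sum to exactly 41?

15

Group the elements by complementary pair {x, 41−x}: {12,29}, {13,28}, {14,27}, …, giving 9 two-element pairs and 5 integers whose partner 41−x falls outside [7,29].
Treating each of those 14 groups as a pigeonhole, one can pick one integer per group — 14 integers — with no two summing to 41.
The 15th integer lands in an occupied pair, forcing a sum of 41.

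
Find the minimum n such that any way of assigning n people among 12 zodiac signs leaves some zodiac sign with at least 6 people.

61

With 60 people one could put exactly 5 in each of the 12 zodiac signs, and no zodiac sign would reach 6.
By the pigeonhole principle, one more person must land in a zodiac sign that already has 5, giving it 6.
So 12 × 5 + 1 = 61 people are required.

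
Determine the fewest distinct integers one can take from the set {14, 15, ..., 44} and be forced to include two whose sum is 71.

23

Group the elements by complementary pair {x, 71−x}: {27,44}, {28,43}, {29,42}, …, giving 9 two-element pairs and 13 integers whose partner 71−x falls outside [14,44].
Treating each of those 22 groups as a pigeonhole, one can pick one integer per group — 22 integers — with no two summing to 71.
The 23rd integer lands in an occupied pair, forcing a sum of 71.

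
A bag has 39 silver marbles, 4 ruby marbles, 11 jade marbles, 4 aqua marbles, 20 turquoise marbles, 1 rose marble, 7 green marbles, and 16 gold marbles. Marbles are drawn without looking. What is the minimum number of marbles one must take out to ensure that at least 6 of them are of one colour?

An adversary could hand out at most 5 marbles per colour (ruby, aqua, rose run out sooner): 5 + 4 + 5 + 4 + 5 + 1 + 5 + 5 = 34 marbles and still no colour has 6.
By the pigeonhole principle, one more marble lands in a colour already at 5, so 35 draws are enough and 34 are not.

35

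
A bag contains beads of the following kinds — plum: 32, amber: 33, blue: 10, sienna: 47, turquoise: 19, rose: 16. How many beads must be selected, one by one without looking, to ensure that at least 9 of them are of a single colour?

The 6 colours are the holes; the beads drawn are the pigeons.
To avoid 9 of any one colour, the worst case takes at most 8 of each colour.
That gives 8 + 8 + 8 + 8 + 8 + 8 = 48 beads with no colour reaching 9.
The next bead forces some colour to 9, so 48 + 1 = 49.

49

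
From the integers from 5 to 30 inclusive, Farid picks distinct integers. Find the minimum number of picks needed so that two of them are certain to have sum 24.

Two chosen integers sum to 24 exactly when both halves of some pair {x, 24−x} with 5 ≤ x ≤ 24−x ≤ 19 are chosen — 7 such pairs.
The remaining 12 elements (those with no distinct partner in range) can never complete a 24-sum, so the worst case takes all of them and one from each pair: 12 + 7 = 19.
The 20th integer has to be the second member of some pair, so 19 + 1 = 20.

20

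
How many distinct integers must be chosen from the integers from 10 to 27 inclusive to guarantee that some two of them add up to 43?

13

Group the elements by complementary pair {x, 43−x}: {16,27}, {17,26}, {18,25}, …, giving 6 two-element pairs and 6 integers whose partner 43−x falls outside [10,27].
Treating each of those 12 groups as a pigeonhole, one can pick one integer per group — 12 integers — with no two summing to 43.
The 13th integer lands in an occupied pair, forcing a sum of 43.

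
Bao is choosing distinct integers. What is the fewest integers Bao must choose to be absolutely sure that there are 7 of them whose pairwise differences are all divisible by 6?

37

Integers whose pairwise differences are multiples of 6 are exactly those sharing a remainder mod 6. By pigeonhole, the 6 residue classes mod 6 are the pigeonholes.
With 36 integers one could put 6 in each residue class and have no class reach 7.
The 37th integer pushes some class to 7, so 6·6 + 1 = 37.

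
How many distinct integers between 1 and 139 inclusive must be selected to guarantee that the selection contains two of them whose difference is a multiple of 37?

38

Integers whose pairwise differences are multiples of 37 are exactly those sharing a remainder mod 37. The 37 residue classes mod 37 are the pigeonholes.
With 37 integers one could put 1 in each residue class and have no class reach 2.
The 38th integer pushes some class to 2, so 37·1 + 1 = 38.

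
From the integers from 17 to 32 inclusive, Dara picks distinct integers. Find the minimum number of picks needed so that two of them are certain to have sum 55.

Two chosen integers sum to 55 exactly when both halves of some pair {x, 55−x} with 23 ≤ x ≤ 55−x ≤ 32 are chosen — 5 such pairs.
The remaining 6 elements (those with no distinct partner in range) can never complete a 55-sum, so the worst case takes all of them and one from each pair: 6 + 5 = 11.
By pigeonhole, the 12th integer has to be the second member of some pair, so 11 + 1 = 12.

12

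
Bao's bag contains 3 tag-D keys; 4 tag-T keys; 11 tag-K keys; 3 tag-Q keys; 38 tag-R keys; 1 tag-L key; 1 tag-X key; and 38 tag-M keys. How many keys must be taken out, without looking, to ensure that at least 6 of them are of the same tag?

28

By pigeonhole, put each drawn key into a box by tag. The largest draw with every box below 6 takes min(count, 5) from each tag; tags with fewer than 5 contribute all they have.
Σ min(cᵢ, 5) = 3 + 4 + 5 + 3 + 5 + 1 + 1 + 5 = 27.
Draw number 27 + 1 = 28 must push one box to 6.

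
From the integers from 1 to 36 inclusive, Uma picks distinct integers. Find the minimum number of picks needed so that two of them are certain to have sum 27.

Group the elements by complementary pair {x, 27−x}: {1,26}, {2,25}, {3,24}, …, giving 13 two-element pairs and 10 integers whose partner 27−x falls outside [1,36].
Pigeonhole: treating each of those 23 groups as a pigeonhole, one can pick one integer per group — 23 integers — with no two summing to 27.
The 24th integer lands in an occupied pair, forcing a sum of 27.

24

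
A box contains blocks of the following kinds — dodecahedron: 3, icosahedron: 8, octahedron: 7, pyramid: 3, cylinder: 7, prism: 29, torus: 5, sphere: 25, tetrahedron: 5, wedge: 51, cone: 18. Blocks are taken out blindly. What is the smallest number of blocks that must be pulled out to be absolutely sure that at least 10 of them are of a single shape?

75

Pigeonhole: put each drawn block into a box by shape. The largest draw with every box below 10 takes min(count, 9) from each shape; shapes with fewer than 9 contribute all they have.
Σ min(cᵢ, 9) = 3 + 8 + 7 + 3 + 7 + 9 + 5 + 9 + 5 + 9 + 9 = 74.
Draw number 74 + 1 = 75 must push one box to 10.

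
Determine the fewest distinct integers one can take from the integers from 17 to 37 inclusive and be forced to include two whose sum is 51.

13

Two chosen integers sum to 51 exactly when both halves of some pair {x, 51−x} with 17 ≤ x ≤ 51−x ≤ 34 are chosen — 9 such pairs.
The remaining 3 elements (those with no distinct partner in range) can never complete a 51-sum, so the worst case takes all of them and one from each pair: 3 + 9 = 12.
The 13th integer has to be the second member of some pair, so 12 + 1 = 13.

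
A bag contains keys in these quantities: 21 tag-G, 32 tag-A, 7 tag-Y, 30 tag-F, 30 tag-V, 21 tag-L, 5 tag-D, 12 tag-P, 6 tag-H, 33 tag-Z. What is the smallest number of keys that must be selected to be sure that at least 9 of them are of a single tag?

An adversary could hand out at most 8 keys per tag (tag-Y, tag-D, tag-H run out sooner): 8 + 8 + 7 + 8 + 8 + 8 + 5 + 8 + 6 + 8 = 74 keys and still no tag has 9.
One more key lands in a tag already at 8, so 75 draws are enough and 74 are not.

75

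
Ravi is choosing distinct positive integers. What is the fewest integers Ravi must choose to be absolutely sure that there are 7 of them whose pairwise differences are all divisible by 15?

Integers whose pairwise differences are multiples of 15 are exactly those sharing a remainder mod 15. Pigeonhole: the 15 residue classes mod 15 are the pigeonholes.
With 90 integers one could put 6 in each residue class and have no class reach 7.
The 91st integer pushes some class to 7, so 15·6 + 1 = 91.

91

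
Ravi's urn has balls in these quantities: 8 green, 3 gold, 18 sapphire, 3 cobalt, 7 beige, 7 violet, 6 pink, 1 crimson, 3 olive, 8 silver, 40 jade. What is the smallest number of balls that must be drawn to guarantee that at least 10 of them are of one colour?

65

The 11 colours are the holes; the balls drawn are the pigeons.
To avoid 10 of any one colour, the worst case takes at most 9 of each colour, or every ball of a colour that has fewer than 9.
That gives 8 + 3 + 9 + 3 + 7 + 7 + 6 + 1 + 3 + 8 + 9 = 64 balls with no colour reaching 10.
The next ball forces some colour to 10, so 64 + 1 = 65.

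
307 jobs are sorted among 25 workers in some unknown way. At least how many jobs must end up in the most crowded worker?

13

The 25 workers are the holes and the 307 jobs are the pigeons.
If every worker held at most 12 jobs, the total would be at most 25 × 12 = 300, which is less than 307.
So some worker holds at least ⌈307/25⌉ = 13 jobs.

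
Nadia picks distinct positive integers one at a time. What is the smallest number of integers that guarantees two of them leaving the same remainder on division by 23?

By the pigeonhole principle, the 23 residue classes mod 23 are the pigeonholes.
With 23 integers one could put 1 in each residue class and have no class reach 2.
The 24th integer pushes some class to 2, so 23·1 + 1 = 24.

24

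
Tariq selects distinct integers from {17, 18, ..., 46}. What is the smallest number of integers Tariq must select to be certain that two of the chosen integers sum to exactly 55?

Two chosen integers sum to 55 exactly when both halves of some pair {x, 55−x} with 17 ≤ x ≤ 55−x ≤ 38 are chosen — 11 such pairs.
The remaining 8 elements (those with no distinct partner in range) can never complete a 55-sum, so the worst case takes all of them and one from each pair: 8 + 11 = 19.
Pigeonhole: the 20th integer has to be the second member of some pair, so 19 + 1 = 20.

20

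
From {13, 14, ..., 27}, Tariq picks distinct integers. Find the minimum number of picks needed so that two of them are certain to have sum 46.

12

A set avoiding the sum 46 can contain at most one of each pair {x, 46−x}, plus the 7 elements whose complement lies outside the range or equal to its own complement.
The integers 13, …, 23 (11 of them) are such a set: any two sum to at least 13+14 = 27 and at most 22+23 = 45 < 46.
By pigeonhole, any 12th integer completes one of the 4 pairs, so 12 choices force a sum of 46.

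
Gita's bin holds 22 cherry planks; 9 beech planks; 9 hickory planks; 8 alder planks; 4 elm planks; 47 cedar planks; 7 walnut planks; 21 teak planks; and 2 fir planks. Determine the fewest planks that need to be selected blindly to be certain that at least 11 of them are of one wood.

70

Put each drawn plank into a box by wood. The largest draw with every box below 11 takes min(count, 10) from each wood; woods with fewer than 10 contribute all they have.
Σ min(cᵢ, 10) = 10 + 9 + 9 + 8 + 4 + 10 + 7 + 10 + 2 = 69.
Draw number 69 + 1 = 70 must push one box to 11.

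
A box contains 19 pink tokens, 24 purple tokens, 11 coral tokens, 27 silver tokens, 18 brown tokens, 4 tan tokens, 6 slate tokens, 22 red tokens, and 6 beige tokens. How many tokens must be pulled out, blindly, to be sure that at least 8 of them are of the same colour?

By pigeonhole, put each drawn token into a box by colour. The largest draw with every box below 8 takes min(count, 7) from each colour; colours with fewer than 7 contribute all they have.
Σ min(cᵢ, 7) = 7 + 7 + 7 + 7 + 7 + 4 + 6 + 7 + 6 = 58.
Draw number 58 + 1 = 59 must push one box to 8.

59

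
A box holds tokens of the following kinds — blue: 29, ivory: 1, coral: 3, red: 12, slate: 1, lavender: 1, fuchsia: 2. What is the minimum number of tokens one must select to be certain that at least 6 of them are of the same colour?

19

An adversary could hand out at most 5 tokens per colour (5 colours run out sooner): 5 + 1 + 3 + 5 + 1 + 1 + 2 = 18 tokens and still no colour has 6.
By the pigeonhole principle, one more token lands in a colour already at 5, so 19 draws are enough and 18 are not.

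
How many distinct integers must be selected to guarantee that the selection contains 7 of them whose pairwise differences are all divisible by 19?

Integers whose pairwise differences are multiples of 19 are exactly those sharing a remainder mod 19. The 19 residue classes mod 19 are the pigeonholes.
With 114 integers one could put 6 in each residue class and have no class reach 7.
The 115th integer pushes some class to 7, so 19·6 + 1 = 115.

115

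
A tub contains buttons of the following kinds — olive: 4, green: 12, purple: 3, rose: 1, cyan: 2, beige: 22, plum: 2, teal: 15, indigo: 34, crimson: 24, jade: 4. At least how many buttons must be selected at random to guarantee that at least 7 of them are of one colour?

Pigeonhole: put each drawn button into a box by colour. The largest draw with every box below 7 takes min(count, 6) from each colour; colours with fewer than 6 contribute all they have.
Σ min(cᵢ, 6) = 4 + 6 + 3 + 1 + 2 + 6 + 2 + 6 + 6 + 6 + 4 = 46.
Draw number 46 + 1 = 47 must push one box to 7.

47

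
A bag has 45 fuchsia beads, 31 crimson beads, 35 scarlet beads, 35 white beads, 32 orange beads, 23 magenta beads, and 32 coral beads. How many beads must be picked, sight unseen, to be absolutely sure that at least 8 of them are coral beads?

In the worst case for collecting coral beads, every non-coral bead comes out first.
There are 45 + 31 + 35 + 35 + 32 + 23 = 201 non-coral beads altogether.
After those, each further bead must be coral, so 201 + 8 = 209 draws guarantee 8 coral beads.

209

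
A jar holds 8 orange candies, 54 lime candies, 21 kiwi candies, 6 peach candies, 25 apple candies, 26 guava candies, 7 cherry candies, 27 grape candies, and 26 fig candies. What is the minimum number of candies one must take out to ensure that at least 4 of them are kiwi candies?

183

In the worst case for collecting kiwi candies, every non-kiwi candy comes out first.
There are 8 + 54 + 6 + 25 + 26 + 7 + 27 + 26 = 179 non-kiwi candies altogether.
After those, each further candy must be kiwi, so 179 + 4 = 183 draws guarantee 4 kiwi candies.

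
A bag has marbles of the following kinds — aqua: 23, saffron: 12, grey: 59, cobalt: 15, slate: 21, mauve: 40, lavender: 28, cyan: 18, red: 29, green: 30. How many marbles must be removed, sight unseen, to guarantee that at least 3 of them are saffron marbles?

266

In the worst case for collecting saffron marbles, every non-saffron marble comes out first.
There are 23 + 59 + 15 + 21 + 40 + 28 + 18 + 29 + 30 = 263 non-saffron marbles altogether.
After those, each further marble must be saffron, so 263 + 3 = 266 draws guarantee 3 saffron marbles.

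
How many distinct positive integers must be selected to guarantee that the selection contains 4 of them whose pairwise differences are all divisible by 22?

Integers whose pairwise differences are multiples of 22 are exactly those sharing a remainder mod 22. The 22 residue classes mod 22 are the pigeonholes.
With 66 integers one could put 3 in each residue class and have no class reach 4.
The 67th integer pushes some class to 4, so 22·3 + 1 = 67.

67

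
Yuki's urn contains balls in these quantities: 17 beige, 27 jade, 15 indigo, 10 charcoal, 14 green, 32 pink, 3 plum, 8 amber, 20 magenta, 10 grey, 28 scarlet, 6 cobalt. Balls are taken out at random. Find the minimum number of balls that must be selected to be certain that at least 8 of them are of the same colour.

80

The 12 colours are the holes; the balls drawn are the pigeons.
To avoid 8 of any one colour, the worst case takes at most 7 of each colour, or every ball of a colour that has fewer than 7.
That gives 7 + 7 + 7 + 7 + 7 + 7 + 3 + 7 + 7 + 7 + 7 + 6 = 79 balls with no colour reaching 8.
The next ball forces some colour to 8, so 79 + 1 = 80.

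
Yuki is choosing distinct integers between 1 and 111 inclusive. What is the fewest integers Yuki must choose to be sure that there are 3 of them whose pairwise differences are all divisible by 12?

25

Integers whose pairwise differences are multiples of 12 are exactly those sharing a remainder mod 12. The 12 residue classes mod 12 are the pigeonholes.
With 24 integers one could put 2 in each residue class and have no class reach 3.
The 25th integer pushes some class to 3, so 12·2 + 1 = 25.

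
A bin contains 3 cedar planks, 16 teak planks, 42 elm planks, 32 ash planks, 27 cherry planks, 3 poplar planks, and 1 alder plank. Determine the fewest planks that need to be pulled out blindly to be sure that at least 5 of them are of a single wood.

24

Pigeonhole: the 7 woods are the holes; the planks drawn are the pigeons.
To avoid 5 of any one wood, the worst case takes at most 4 of each wood, or every plank of a wood that has fewer than 4.
That gives 3 + 4 + 4 + 4 + 4 + 3 + 1 = 23 planks with no wood reaching 5.
The next plank forces some wood to 5, so 23 + 1 = 24.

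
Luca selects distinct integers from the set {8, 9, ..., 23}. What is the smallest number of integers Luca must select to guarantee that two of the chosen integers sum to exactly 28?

11

Two chosen integers sum to 28 exactly when both halves of some pair {x, 28−x} with 8 ≤ x ≤ 28−x ≤ 20 are chosen — 6 such pairs.
The remaining 4 elements (those with no distinct partner in range) can never complete a 28-sum, so the worst case takes all of them and one from each pair: 4 + 6 = 10.
Pigeonhole: the 11th integer has to be the second member of some pair, so 10 + 1 = 11.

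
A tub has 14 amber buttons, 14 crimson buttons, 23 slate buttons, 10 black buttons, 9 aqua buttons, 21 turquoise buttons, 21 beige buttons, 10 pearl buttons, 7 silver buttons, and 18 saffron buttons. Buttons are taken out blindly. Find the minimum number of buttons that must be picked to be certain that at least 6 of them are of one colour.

By pigeonhole, put each drawn button into a box by colour. The largest draw with every box below 6 takes min(count, 5) from each colour.
Σ min(cᵢ, 5) = 5 + 5 + 5 + 5 + 5 + 5 + 5 + 5 + 5 + 5 = 50.
Draw number 50 + 1 = 51 must push one box to 6.

51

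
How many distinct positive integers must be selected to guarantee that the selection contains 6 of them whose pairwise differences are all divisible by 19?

Integers whose pairwise differences are multiples of 19 are exactly those sharing a remainder mod 19. The 19 residue classes mod 19 are the pigeonholes.
With 95 integers one could put 5 in each residue class and have no class reach 6.
The 96th integer pushes some class to 6, so 19·5 + 1 = 96.

96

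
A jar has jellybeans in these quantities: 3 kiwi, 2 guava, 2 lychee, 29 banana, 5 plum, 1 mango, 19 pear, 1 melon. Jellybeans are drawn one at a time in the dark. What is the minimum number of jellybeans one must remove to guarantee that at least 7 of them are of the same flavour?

An adversary could hand out at most 6 jellybeans per flavour (6 flavours run out sooner): 3 + 2 + 2 + 6 + 5 + 1 + 6 + 1 = 26 jellybeans and still no flavour has 7.
By pigeonhole, one more jellybean lands in a flavour already at 6, so 27 draws are enough and 26 are not.

27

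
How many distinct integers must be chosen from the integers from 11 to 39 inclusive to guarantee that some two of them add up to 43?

Two chosen integers sum to 43 exactly when both halves of some pair {x, 43−x} with 11 ≤ x ≤ 43−x ≤ 32 are chosen — 11 such pairs.
The remaining 7 elements (those with no distinct partner in range) can never complete a 43-sum, so the worst case takes all of them and one from each pair: 7 + 11 = 18.
The 19th integer has to be the second member of some pair, so 18 + 1 = 19.

19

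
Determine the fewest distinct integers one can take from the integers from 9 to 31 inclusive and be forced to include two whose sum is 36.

Group the elements by complementary pair {x, 36−x}: {9,27}, {10,26}, {11,25}, …, giving 9 two-element pairs, the single value 18 (it cannot pair with itself since the integers are distinct), and 4 integers whose partner 36−x falls outside [9,31].
By the pigeonhole principle, treating each of those 14 groups as a pigeonhole, one can pick one integer per group — 14 integers — with no two summing to 36.
The 15th integer lands in an occupied pair, forcing a sum of 36.

15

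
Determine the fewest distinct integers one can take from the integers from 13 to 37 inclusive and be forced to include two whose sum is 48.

15

A set avoiding the sum 48 can contain at most one of each pair {x, 48−x}, plus the 3 elements whose complement lies outside the range or equal to its own complement.
The integers 24, …, 37 (14 of them) are such a set: any two sum to at least 24+25 = 49 > 48.
By the pigeonhole principle, any 15th integer completes one of the 11 pairs, so 15 choices force a sum of 48.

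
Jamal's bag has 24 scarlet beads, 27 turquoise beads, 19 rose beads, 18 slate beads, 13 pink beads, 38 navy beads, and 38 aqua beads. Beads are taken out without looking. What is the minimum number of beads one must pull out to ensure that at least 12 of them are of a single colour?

78

Put each drawn bead into a box by colour. The largest draw with every box below 12 takes min(count, 11) from each colour.
Σ min(cᵢ, 11) = 11 + 11 + 11 + 11 + 11 + 11 + 11 = 77.
Draw number 77 + 1 = 78 must push one box to 12.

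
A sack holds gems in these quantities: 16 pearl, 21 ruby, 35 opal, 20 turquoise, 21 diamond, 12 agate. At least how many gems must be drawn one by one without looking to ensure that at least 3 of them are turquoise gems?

In the worst case for collecting turquoise gems, every non-turquoise gem comes out first.
There are 16 + 21 + 35 + 21 + 12 = 105 non-turquoise gems altogether.
After those, each further gem must be turquoise, so 105 + 3 = 108 draws guarantee 3 turquoise gems.

108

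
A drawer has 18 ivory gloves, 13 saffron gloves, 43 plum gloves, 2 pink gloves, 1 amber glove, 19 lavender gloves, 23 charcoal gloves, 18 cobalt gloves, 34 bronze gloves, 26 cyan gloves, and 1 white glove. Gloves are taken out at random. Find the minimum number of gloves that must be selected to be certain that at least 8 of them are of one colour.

61

An adversary could hand out at most 7 gloves per colour (pink, amber, white run out sooner): 7 + 7 + 7 + 2 + 1 + 7 + 7 + 7 + 7 + 7 + 1 = 60 gloves and still no colour has 8.
By pigeonhole, one more glove lands in a colour already at 7, so 61 draws are enough and 60 are not.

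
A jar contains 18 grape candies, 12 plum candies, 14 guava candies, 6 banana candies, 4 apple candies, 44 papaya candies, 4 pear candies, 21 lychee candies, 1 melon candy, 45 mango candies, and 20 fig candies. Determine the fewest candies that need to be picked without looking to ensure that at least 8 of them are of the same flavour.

65

Put each drawn candy into a box by flavour. The largest draw with every box below 8 takes min(count, 7) from each flavour; flavours with fewer than 7 contribute all they have.
Σ min(cᵢ, 7) = 7 + 7 + 7 + 6 + 4 + 7 + 4 + 7 + 1 + 7 + 7 = 64.
Draw number 64 + 1 = 65 must push one box to 8.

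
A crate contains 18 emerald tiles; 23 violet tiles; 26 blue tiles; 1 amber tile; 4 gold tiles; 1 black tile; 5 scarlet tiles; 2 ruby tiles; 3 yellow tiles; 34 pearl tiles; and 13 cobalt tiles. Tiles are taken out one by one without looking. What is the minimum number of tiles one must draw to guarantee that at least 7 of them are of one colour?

47

An adversary could hand out at most 6 tiles per colour (6 colours run out sooner): 6 + 6 + 6 + 1 + 4 + 1 + 5 + 2 + 3 + 6 + 6 = 46 tiles and still no colour has 7.
By the pigeonhole principle, one more tile lands in a colour already at 6, so 47 draws are enough and 46 are not.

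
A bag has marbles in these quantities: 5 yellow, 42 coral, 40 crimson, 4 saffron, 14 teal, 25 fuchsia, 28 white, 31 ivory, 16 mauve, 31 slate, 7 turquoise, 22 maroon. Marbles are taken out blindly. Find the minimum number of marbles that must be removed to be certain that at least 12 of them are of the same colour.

116

Put each drawn marble into a box by colour. The largest draw with every box below 12 takes min(count, 11) from each colour; colours with fewer than 11 contribute all they have.
Σ min(cᵢ, 11) = 5 + 11 + 11 + 4 + 11 + 11 + 11 + 11 + 11 + 11 + 7 + 11 = 115.
Draw number 115 + 1 = 116 must push one box to 12.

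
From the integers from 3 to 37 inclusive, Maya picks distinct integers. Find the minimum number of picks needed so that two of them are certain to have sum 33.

A set avoiding the sum 33 can contain at most one of each pair {x, 33−x}, plus the 7 elements whose complement lies outside the range.
The integers 17, …, 37 (21 of them) are such a set: any two sum to at least 17+18 = 35 > 33.
By pigeonhole, any 22nd integer completes one of the 14 pairs, so 22 choices force a sum of 33.

22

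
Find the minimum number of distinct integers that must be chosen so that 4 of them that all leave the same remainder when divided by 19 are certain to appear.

By pigeonhole, the 19 residue classes mod 19 are the pigeonholes.
With 57 integers one could put 3 in each residue class and have no class reach 4.
The 58th integer pushes some class to 4, so 19·3 + 1 = 58.

58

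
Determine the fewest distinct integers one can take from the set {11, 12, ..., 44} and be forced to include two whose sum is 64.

Group the elements by complementary pair {x, 64−x}: {20,44}, {21,43}, {22,42}, …, giving 12 two-element pairs, the single value 32 (it cannot pair with itself since the integers are distinct), and 9 integers whose partner 64−x falls outside [11,44].
By the pigeonhole principle, treating each of those 22 groups as a pigeonhole, one can pick one integer per group — 22 integers — with no two summing to 64.
The 23rd integer lands in an occupied pair, forcing a sum of 64.

23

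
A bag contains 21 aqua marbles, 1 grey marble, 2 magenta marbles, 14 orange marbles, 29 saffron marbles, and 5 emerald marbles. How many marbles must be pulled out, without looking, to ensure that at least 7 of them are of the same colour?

Pigeonhole: put each drawn marble into a box by colour. The largest draw with every box below 7 takes min(count, 6) from each colour; colours with fewer than 6 contribute all they have.
Σ min(cᵢ, 6) = 6 + 1 + 2 + 6 + 6 + 5 = 26.
Draw number 26 + 1 = 27 must push one box to 7.

27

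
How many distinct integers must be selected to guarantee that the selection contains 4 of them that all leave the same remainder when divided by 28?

85

Pigeonhole: the 28 residue classes mod 28 are the pigeonholes.
With 84 integers one could put 3 in each residue class and have no class reach 4.
The 85th integer pushes some class to 4, so 28·3 + 1 = 85.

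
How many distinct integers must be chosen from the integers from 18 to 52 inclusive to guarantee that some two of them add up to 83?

25

A set avoiding the sum 83 can contain at most one of each pair {x, 83−x}, plus the 13 elements whose complement lies outside the range.
The integers 18, …, 41 (24 of them) are such a set: any two sum to at least 18+19 = 37 and at most 40+41 = 81 < 83.
Pigeonhole: any 25th integer completes one of the 11 pairs, so 25 choices force a sum of 83.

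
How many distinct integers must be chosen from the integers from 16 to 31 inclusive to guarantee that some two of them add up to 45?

10

Group the elements by complementary pair {x, 45−x}: {16,29}, {17,28}, {18,27}, …, giving 7 two-element pairs and 2 integers whose partner 45−x falls outside [16,31].
Treating each of those 9 groups as a pigeonhole, one can pick one integer per group — 9 integers — with no two summing to 45.
The 10th integer lands in an occupied pair, forcing a sum of 45.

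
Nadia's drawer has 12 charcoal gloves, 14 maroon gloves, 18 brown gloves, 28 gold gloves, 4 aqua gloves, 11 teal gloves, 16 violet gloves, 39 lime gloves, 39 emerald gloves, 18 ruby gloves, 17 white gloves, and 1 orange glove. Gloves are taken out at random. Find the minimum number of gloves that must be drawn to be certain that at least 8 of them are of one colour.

76

Pigeonhole: put each drawn glove into a box by colour. The largest draw with every box below 8 takes min(count, 7) from each colour; colours with fewer than 7 contribute all they have.
Σ min(cᵢ, 7) = 7 + 7 + 7 + 7 + 4 + 7 + 7 + 7 + 7 + 7 + 7 + 1 = 75.
Draw number 75 + 1 = 76 must push one box to 8.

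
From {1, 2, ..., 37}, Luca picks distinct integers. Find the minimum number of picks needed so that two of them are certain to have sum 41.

Group the elements by complementary pair {x, 41−x}: {4,37}, {5,36}, {6,35}, …, giving 17 two-element pairs and 3 integers whose partner 41−x falls outside [1,37].
By the pigeonhole principle, treating each of those 20 groups as a pigeonhole, one can pick one integer per group — 20 integers — with no two summing to 41.
The 21st integer lands in an occupied pair, forcing a sum of 41.

21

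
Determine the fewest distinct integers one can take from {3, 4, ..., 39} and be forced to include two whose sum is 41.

Group the elements by complementary pair {x, 41−x}: {3,38}, {4,37}, {5,36}, …, giving 18 two-element pairs and 1 integer whose partner 41−x falls outside [3,39].
By the pigeonhole principle, treating each of those 19 groups as a pigeonhole, one can pick one integer per group — 19 integers — with no two summing to 41.
The 20th integer lands in an occupied pair, forcing a sum of 41.

20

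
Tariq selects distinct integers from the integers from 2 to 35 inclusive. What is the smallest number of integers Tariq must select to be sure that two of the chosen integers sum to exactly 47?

Two chosen integers sum to 47 exactly when both halves of some pair {x, 47−x} with 12 ≤ x ≤ 47−x ≤ 35 are chosen — 12 such pairs.
The remaining 10 elements (those with no distinct partner in range) can never complete a 47-sum, so the worst case takes all of them and one from each pair: 10 + 12 = 22.
By pigeonhole, the 23rd integer has to be the second member of some pair, so 22 + 1 = 23.

23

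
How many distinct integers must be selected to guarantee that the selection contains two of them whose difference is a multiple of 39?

Integers whose pairwise differences are multiples of 39 are exactly those sharing a remainder mod 39. By the pigeonhole principle, the 39 residue classes mod 39 are the pigeonholes.
With 39 integers one could put 1 in each residue class and have no class reach 2.
The 40th integer pushes some class to 2, so 39·1 + 1 = 40.

40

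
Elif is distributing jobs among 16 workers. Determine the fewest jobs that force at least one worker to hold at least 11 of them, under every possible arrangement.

With 160 jobs one could put exactly 10 in each of the 16 workers, and no worker would reach 11.
By the pigeonhole principle, one more job must land in a worker that already has 10, giving it 11.
So 16 × 10 + 1 = 161 jobs are required.

161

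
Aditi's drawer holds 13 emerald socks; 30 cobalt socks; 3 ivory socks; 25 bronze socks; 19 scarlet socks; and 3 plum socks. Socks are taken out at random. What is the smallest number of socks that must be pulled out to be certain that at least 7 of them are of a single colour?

An adversary could hand out at most 6 socks per colour (ivory, plum run out sooner): 6 + 6 + 3 + 6 + 6 + 3 = 30 socks and still no colour has 7.
One more sock lands in a colour already at 6, so 31 draws are enough and 30 are not.

31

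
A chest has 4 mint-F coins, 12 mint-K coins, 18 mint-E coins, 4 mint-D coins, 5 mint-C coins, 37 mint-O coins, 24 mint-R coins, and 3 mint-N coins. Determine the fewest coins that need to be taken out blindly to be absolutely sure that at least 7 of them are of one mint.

By the pigeonhole principle, the 8 mints are the holes; the coins drawn are the pigeons.
To avoid 7 of any one mint, the worst case takes at most 6 of each mint, or every coin of a mint that has fewer than 6.
That gives 4 + 6 + 6 + 4 + 5 + 6 + 6 + 3 = 40 coins with no mint reaching 7.
The next coin forces some mint to 7, so 40 + 1 = 41.

41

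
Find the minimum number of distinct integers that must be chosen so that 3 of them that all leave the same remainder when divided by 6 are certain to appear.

Pigeonhole: the 6 residue classes mod 6 are the pigeonholes.
With 12 integers one could put 2 in each residue class and have no class reach 3.
The 13th integer pushes some class to 3, so 6·2 + 1 = 13.

13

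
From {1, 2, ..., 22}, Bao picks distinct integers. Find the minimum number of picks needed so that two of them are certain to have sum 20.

14

Two chosen integers sum to 20 exactly when both halves of some pair {x, 20−x} with 1 ≤ x ≤ 20−x ≤ 19 are chosen — 9 such pairs.
The remaining 4 elements (those with no distinct partner in range) can never complete a 20-sum, so the worst case takes all of them and one from each pair: 4 + 9 = 13.
By the pigeonhole principle, the 14th integer has to be the second member of some pair, so 13 + 1 = 14.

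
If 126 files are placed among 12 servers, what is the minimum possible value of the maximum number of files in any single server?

11

Pigeonhole: the 12 servers are the holes and the 126 files are the pigeons.
If every server held at most 10 files, the total would be at most 12 × 10 = 120, which is less than 126.
So some server holds at least ⌈126/12⌉ = 11 files.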